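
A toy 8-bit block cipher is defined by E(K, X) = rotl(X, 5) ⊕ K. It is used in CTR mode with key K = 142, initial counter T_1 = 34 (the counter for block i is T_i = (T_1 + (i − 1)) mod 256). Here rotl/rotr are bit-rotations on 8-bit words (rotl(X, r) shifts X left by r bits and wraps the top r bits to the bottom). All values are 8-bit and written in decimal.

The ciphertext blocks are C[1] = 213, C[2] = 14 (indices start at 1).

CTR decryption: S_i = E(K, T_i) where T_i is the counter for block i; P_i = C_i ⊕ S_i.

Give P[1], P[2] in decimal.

P[1] = 31, P[2] = 228

P[1]: T = 34, S = E(K, T) = 202; 213 ⊕ 202 = 31.
P[2]: T = 35, S = E(K, T) = 234; 14 ⊕ 234 = 228.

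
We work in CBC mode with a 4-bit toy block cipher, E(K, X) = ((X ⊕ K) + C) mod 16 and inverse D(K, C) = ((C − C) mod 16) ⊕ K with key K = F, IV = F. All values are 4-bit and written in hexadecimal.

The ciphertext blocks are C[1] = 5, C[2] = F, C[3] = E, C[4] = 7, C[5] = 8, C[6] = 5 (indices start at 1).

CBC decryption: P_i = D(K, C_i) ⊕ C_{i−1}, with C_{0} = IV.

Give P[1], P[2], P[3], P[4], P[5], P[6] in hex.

P[1] = 9, P[2] = 9, P[3] = 2, P[4] = A, P[5] = 4, P[6] = E

P[1]: D(K, 5) = 6; 6 ⊕ F = 9.
P[2]: D(K, F) = C; C ⊕ 5 = 9.
P[3]: D(K, E) = D; D ⊕ F = 2.
P[4]: D(K, 7) = 4; 4 ⊕ E = A.
P[5]: D(K, 8) = 3; 3 ⊕ 7 = 4.
P[6]: D(K, 5) = 6; 6 ⊕ 8 = E.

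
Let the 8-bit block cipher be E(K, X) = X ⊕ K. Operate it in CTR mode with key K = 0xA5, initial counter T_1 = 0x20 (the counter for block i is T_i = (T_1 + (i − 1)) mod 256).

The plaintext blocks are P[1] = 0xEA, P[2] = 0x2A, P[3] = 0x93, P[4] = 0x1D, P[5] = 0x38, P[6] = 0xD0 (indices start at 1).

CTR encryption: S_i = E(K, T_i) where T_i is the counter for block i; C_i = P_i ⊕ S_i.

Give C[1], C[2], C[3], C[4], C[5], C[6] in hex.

C[1]: T = 0x20, S = E(K, T) = 0x85; 0xEA ⊕ 0x85 = 0x6F.
C[2]: T = 0x21, S = E(K, T) = 0x84; 0x2A ⊕ 0x84 = 0xAE.
C[3]: T = 0x22, S = E(K, T) = 0x87; 0x93 ⊕ 0x87 = 0x14.
C[4]: T = 0x23, S = E(K, T) = 0x86; 0x1D ⊕ 0x86 = 0x9B.
C[5]: T = 0x24, S = E(K, T) = 0x81; 0x38 ⊕ 0x81 = 0xB9.
C[6]: T = 0x25, S = E(K, T) = 0x80; 0xD0 ⊕ 0x80 = 0x50.

C[1] = 0x6F, C[2] = 0xAE, C[3] = 0x14, C[4] = 0x9B, C[5] = 0xB9, C[6] = 0x50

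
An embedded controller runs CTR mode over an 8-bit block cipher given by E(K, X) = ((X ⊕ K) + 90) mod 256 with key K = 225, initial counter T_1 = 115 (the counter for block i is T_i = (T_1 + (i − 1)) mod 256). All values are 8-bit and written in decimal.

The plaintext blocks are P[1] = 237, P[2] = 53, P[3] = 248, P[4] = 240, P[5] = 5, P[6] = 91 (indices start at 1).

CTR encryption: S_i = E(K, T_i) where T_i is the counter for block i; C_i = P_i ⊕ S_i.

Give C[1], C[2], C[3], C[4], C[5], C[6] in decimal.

C[1]: T = 115, S = E(K, T) = 236; 237 ⊕ 236 = 1.
C[2]: T = 116, S = E(K, T) = 239; 53 ⊕ 239 = 218.
C[3]: T = 117, S = E(K, T) = 238; 248 ⊕ 238 = 22.
C[4]: T = 118, S = E(K, T) = 241; 240 ⊕ 241 = 1.
C[5]: T = 119, S = E(K, T) = 240; 5 ⊕ 240 = 245.
C[6]: T = 120, S = E(K, T) = 243; 91 ⊕ 243 = 168.

C[1] = 1, C[2] = 218, C[3] = 22, C[4] = 1, C[5] = 245, C[6] = 168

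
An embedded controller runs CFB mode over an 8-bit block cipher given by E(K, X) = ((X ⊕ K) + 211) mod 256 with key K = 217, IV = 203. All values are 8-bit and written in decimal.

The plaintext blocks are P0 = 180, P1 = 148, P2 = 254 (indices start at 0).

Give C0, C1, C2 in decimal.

C0 = 81, C1 = 207, C2 = 23

CFB encryption: C_i = P_i ⊕ E(K, C_{i−1}), with C_{−1} = IV.
C0: E(K, 203) = 229; 180 ⊕ 229 = 81.
C1: E(K, 81) = 91; 148 ⊕ 91 = 207.
C2: E(K, 207) = 233; 254 ⊕ 233 = 23.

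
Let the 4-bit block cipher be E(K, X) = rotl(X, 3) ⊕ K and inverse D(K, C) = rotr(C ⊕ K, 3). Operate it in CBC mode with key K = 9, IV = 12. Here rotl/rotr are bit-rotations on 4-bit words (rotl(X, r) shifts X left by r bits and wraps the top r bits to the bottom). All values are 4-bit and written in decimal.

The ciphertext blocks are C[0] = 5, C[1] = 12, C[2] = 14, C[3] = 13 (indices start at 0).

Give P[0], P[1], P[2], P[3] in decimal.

P[0] = 5, P[1] = 15, P[2] = 2, P[3] = 6

CBC decryption: P_i = D(K, C_i) ⊕ C_{i−1}, with C_{−1} = IV.
P[0]: D(K, 5) = 9; 9 ⊕ 12 = 5.
P[1]: D(K, 12) = 10; 10 ⊕ 5 = 15.
P[2]: D(K, 14) = 14; 14 ⊕ 12 = 2.
P[3]: D(K, 13) = 8; 8 ⊕ 14 = 6.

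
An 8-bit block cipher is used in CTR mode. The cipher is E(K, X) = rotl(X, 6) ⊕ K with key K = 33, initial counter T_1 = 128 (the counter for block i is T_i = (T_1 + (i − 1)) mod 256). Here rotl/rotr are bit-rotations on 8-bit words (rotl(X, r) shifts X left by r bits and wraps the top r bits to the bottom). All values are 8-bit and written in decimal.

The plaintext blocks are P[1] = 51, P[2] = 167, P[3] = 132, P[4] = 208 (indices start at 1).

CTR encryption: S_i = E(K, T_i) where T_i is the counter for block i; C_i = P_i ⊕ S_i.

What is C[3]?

C[1]: T = 128, S = E(K, T) = 1; 51 ⊕ 1 = 50.
C[2]: T = 129, S = E(K, T) = 65; 167 ⊕ 65 = 230.
C[3]: T = 130, S = E(K, T) = 129; 132 ⊕ 129 = 5.

C[3] = 5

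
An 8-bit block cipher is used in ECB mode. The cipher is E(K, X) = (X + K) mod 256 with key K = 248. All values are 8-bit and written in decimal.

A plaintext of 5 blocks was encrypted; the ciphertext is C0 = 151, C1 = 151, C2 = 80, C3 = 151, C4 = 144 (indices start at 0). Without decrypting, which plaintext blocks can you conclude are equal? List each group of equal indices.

P0 = P1 = P3

ECB encrypts each block independently with the same key, so equal ciphertext blocks imply equal plaintext blocks.
C0 = C1 = C3 = 151, so P0 = P1 = P3.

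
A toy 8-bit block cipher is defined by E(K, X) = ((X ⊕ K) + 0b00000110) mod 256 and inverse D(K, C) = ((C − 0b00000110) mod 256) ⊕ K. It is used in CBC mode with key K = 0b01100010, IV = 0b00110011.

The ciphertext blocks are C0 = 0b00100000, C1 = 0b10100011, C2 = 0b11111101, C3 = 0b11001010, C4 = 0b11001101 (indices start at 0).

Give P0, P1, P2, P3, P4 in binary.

CBC decryption: P_i = D(K, C_i) ⊕ C_{i−1}, with C_{−1} = IV.
P0: D(K, 0b00100000) = 0b01111000; 0b01111000 ⊕ 0b00110011 = 0b01001011.
P1: D(K, 0b10100011) = 0b11111111; 0b11111111 ⊕ 0b00100000 = 0b11011111.
P2: D(K, 0b11111101) = 0b10010101; 0b10010101 ⊕ 0b10100011 = 0b00110110.
P3: D(K, 0b11001010) = 0b10100110; 0b10100110 ⊕ 0b11111101 = 0b01011011.
P4: D(K, 0b11001101) = 0b10100101; 0b10100101 ⊕ 0b11001010 = 0b01101111.

P0 = 0b01001011, P1 = 0b11011111, P2 = 0b00110110, P3 = 0b01011011, P4 = 0b01101111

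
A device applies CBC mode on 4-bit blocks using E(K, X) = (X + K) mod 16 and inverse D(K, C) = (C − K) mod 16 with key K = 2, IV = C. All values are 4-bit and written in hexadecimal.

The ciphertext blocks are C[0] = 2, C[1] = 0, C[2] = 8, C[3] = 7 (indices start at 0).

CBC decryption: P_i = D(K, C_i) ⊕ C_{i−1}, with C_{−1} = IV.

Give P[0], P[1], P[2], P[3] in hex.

P[0] = C, P[1] = C, P[2] = 6, P[3] = D

P[0]: D(K, 2) = 0; 0 ⊕ C = C.
P[1]: D(K, 0) = E; E ⊕ 2 = C.
P[2]: D(K, 8) = 6; 6 ⊕ 0 = 6.
P[3]: D(K, 7) = 5; 5 ⊕ 8 = D.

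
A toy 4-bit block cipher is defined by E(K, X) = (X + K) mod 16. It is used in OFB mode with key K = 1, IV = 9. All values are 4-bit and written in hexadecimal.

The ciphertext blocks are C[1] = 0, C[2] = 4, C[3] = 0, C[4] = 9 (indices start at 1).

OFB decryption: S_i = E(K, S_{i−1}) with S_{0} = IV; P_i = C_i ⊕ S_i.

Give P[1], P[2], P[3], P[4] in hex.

P[1] = A, P[2] = F, P[3] = C, P[4] = 4

P[1]: S = E(K, 9) = A; 0 ⊕ A = A.
P[2]: S = E(K, A) = B; 4 ⊕ B = F.
P[3]: S = E(K, B) = C; 0 ⊕ C = C.
P[4]: S = E(K, C) = D; 9 ⊕ D = 4.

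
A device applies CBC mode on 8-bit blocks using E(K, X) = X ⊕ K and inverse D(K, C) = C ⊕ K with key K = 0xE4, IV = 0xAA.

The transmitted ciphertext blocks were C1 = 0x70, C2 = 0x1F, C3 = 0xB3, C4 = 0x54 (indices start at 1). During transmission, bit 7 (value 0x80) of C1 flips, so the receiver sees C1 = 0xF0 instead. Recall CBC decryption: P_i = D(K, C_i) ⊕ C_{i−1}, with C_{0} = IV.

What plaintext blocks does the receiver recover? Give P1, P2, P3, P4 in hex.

P1 = 0xBE, P2 = 0x0B, P3 = 0x48, P4 = 0x03

Only C1 changed, to 0xF0. In CBC, a change in C_i garbles P_i and flips the same bit in P_{i+1}. Decrypting the received ciphertext:
P1: D(K, 0xF0) = 0x14; 0x14 ⊕ 0xAA = 0xBE.
P2: D(K, 0x1F) = 0xFB; 0xFB ⊕ 0xF0 = 0x0B.
P3: D(K, 0xB3) = 0x57; 0x57 ⊕ 0x1F = 0x48.
P4: D(K, 0x54) = 0xB0; 0xB0 ⊕ 0xB3 = 0x03.
Blocks that differ from the original plaintext: P1, P2.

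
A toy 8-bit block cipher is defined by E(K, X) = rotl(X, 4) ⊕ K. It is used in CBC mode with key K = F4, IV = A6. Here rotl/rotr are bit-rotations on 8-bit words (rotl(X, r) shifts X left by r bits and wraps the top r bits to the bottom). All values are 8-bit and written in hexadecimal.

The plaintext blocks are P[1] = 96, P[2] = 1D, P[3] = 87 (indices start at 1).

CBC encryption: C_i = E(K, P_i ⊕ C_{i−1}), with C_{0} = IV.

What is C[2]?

C[1]: P[1] ⊕ A6 = 30; E(K, 30) = F7.
C[2]: P[2] ⊕ F7 = EA; E(K, EA) = 5A.

C[2] = 5A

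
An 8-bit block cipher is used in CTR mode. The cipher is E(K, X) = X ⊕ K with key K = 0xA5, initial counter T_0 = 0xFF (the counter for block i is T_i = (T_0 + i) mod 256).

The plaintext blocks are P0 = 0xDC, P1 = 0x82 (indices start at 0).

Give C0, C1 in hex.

C0 = 0x86, C1 = 0x27

CTR encryption: S_i = E(K, T_i) where T_i is the counter for block i; C_i = P_i ⊕ S_i.
C0: T = 0xFF, S = E(K, T) = 0x5A; 0xDC ⊕ 0x5A = 0x86.
C1: T = 0x00, S = E(K, T) = 0xA5; 0x82 ⊕ 0xA5 = 0x27.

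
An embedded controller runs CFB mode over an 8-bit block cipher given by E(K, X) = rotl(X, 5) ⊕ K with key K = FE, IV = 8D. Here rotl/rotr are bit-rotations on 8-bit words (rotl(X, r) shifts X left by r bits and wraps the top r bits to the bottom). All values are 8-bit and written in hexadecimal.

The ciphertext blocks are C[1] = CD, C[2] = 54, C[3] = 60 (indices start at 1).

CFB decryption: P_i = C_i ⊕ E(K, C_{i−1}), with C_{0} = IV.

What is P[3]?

P[3] = 14

P[3]: E(K, 54) = 74; 60 ⊕ 74 = 14.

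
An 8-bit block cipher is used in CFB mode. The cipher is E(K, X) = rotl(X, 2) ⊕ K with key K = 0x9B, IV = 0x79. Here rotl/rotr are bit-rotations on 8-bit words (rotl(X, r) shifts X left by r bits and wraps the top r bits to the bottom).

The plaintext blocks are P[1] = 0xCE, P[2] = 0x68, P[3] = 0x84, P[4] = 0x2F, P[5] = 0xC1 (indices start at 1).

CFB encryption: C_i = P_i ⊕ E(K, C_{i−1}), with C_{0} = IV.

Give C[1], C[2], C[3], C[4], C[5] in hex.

C[1] = 0xB0, C[2] = 0x31, C[3] = 0xDB, C[4] = 0xDB, C[5] = 0x35

C[1]: E(K, 0x79) = 0x7E; 0xCE ⊕ 0x7E = 0xB0.
C[2]: E(K, 0xB0) = 0x59; 0x68 ⊕ 0x59 = 0x31.
C[3]: E(K, 0x31) = 0x5F; 0x84 ⊕ 0x5F = 0xDB.
C[4]: E(K, 0xDB) = 0xF4; 0x2F ⊕ 0xF4 = 0xDB.
C[5]: E(K, 0xDB) = 0xF4; 0xC1 ⊕ 0xF4 = 0x35.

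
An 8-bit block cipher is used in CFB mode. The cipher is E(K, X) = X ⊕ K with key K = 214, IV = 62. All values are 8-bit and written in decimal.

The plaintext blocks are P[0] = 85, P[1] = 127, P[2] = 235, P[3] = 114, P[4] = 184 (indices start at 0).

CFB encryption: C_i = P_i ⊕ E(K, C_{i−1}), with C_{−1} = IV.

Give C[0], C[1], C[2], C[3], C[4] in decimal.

C[0] = 189, C[1] = 20, C[2] = 41, C[3] = 141, C[4] = 227

C[0]: E(K, 62) = 232; 85 ⊕ 232 = 189.
C[1]: E(K, 189) = 107; 127 ⊕ 107 = 20.
C[2]: E(K, 20) = 194; 235 ⊕ 194 = 41.
C[3]: E(K, 41) = 255; 114 ⊕ 255 = 141.
C[4]: E(K, 141) = 91; 184 ⊕ 91 = 227.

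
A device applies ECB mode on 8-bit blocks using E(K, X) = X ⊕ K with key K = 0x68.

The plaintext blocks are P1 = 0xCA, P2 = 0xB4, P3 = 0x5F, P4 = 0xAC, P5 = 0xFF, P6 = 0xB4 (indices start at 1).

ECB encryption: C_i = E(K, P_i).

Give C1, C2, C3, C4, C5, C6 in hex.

C1 = 0xA2, C2 = 0xDC, C3 = 0x37, C4 = 0xC4, C5 = 0x97, C6 = 0xDC

C1: E(K, 0xCA) = 0xA2.
C2: E(K, 0xB4) = 0xDC.
C3: E(K, 0x5F) = 0x37.
C4: E(K, 0xAC) = 0xC4.
C5: E(K, 0xFF) = 0x97.
C6: E(K, 0xB4) = 0xDC.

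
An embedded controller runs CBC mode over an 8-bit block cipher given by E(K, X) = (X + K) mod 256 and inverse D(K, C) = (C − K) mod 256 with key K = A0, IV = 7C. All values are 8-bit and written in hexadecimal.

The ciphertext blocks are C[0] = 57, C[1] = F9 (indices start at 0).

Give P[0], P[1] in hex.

CBC decryption: P_i = D(K, C_i) ⊕ C_{i−1}, with C_{−1} = IV.
P[0]: D(K, 57) = B7; B7 ⊕ 7C = CB.
P[1]: D(K, F9) = 59; 59 ⊕ 57 = 0E.

P[0] = CB, P[1] = 0E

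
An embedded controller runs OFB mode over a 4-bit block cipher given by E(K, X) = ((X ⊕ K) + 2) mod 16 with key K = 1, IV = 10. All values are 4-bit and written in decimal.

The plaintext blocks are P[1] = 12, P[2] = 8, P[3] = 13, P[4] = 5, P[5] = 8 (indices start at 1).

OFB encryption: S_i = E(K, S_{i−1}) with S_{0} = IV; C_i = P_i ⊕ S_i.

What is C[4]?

C[1]: S = E(K, 10) = 13; 12 ⊕ 13 = 1.
C[2]: S = E(K, 13) = 14; 8 ⊕ 14 = 6.
C[3]: S = E(K, 14) = 1; 13 ⊕ 1 = 12.
C[4]: S = E(K, 1) = 2; 5 ⊕ 2 = 7.

C[4] = 7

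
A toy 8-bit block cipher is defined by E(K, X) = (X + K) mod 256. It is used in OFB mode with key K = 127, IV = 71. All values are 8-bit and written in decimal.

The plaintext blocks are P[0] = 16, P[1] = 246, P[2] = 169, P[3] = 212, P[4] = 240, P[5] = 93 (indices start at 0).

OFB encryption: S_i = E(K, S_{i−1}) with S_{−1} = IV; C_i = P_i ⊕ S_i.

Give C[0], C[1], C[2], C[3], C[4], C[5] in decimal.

C[0]: S = E(K, 71) = 198; 16 ⊕ 198 = 214.
C[1]: S = E(K, 198) = 69; 246 ⊕ 69 = 179.
C[2]: S = E(K, 69) = 196; 169 ⊕ 196 = 109.
C[3]: S = E(K, 196) = 67; 212 ⊕ 67 = 151.
C[4]: S = E(K, 67) = 194; 240 ⊕ 194 = 50.
C[5]: S = E(K, 194) = 65; 93 ⊕ 65 = 28.

C[0] = 214, C[1] = 179, C[2] = 109, C[3] = 151, C[4] = 50, C[5] = 28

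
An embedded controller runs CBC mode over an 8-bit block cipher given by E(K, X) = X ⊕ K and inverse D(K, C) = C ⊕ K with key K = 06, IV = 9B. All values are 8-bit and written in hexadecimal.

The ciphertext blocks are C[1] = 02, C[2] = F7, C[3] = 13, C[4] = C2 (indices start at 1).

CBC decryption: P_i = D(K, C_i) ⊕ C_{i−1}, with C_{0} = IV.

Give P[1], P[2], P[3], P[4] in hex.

P[1]: D(K, 02) = 04; 04 ⊕ 9B = 9F.
P[2]: D(K, F7) = F1; F1 ⊕ 02 = F3.
P[3]: D(K, 13) = 15; 15 ⊕ F7 = E2.
P[4]: D(K, C2) = C4; C4 ⊕ 13 = D7.

P[1] = 9F, P[2] = F3, P[3] = E2, P[4] = D7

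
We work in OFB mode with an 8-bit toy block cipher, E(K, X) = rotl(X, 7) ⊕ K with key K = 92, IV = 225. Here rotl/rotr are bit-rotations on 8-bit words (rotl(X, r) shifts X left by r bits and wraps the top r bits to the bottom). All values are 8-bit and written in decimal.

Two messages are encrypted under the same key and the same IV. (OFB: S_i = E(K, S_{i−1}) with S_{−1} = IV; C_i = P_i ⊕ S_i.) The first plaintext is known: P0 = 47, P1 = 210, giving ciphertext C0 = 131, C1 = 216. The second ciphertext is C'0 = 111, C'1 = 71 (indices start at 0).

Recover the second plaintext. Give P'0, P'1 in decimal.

In OFB with a reused IV, both messages share the same keystream S_i, so C_i ⊕ C'_i = P_i ⊕ P'_i and thus P'_i = P_i ⊕ C_i ⊕ C'_i.
P'0: 47 ⊕ 131 ⊕ 111 = 195.
P'1: 210 ⊕ 216 ⊕ 71 = 77.

P'0 = 195, P'1 = 77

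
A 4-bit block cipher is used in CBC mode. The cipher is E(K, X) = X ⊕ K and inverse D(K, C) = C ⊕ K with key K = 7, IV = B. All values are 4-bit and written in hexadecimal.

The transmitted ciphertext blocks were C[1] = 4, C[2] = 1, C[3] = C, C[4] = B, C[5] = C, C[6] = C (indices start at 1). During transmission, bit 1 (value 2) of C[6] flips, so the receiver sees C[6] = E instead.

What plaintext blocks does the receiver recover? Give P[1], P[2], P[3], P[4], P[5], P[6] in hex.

P[1] = 8, P[2] = 2, P[3] = A, P[4] = 0, P[5] = 0, P[6] = 5

CBC decryption: P_i = D(K, C_i) ⊕ C_{i−1}, with C_{0} = IV.
Only C[6] changed, to E. In CBC, a change in C_i garbles P_i and flips the same bit in P_{i+1}. Decrypting the received ciphertext:
P[1]: D(K, 4) = 3; 3 ⊕ B = 8.
P[2]: D(K, 1) = 6; 6 ⊕ 4 = 2.
P[3]: D(K, C) = B; B ⊕ 1 = A.
P[4]: D(K, B) = C; C ⊕ C = 0.
P[5]: D(K, C) = B; B ⊕ B = 0.
P[6]: D(K, E) = 9; 9 ⊕ C = 5.
Blocks that differ from the original plaintext: P[6].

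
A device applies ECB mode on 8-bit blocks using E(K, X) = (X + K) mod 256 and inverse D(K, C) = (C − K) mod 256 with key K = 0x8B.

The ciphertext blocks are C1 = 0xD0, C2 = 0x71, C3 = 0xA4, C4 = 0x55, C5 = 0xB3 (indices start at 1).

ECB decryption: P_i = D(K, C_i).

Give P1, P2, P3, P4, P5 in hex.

P1 = 0x45, P2 = 0xE6, P3 = 0x19, P4 = 0xCA, P5 = 0x28

P1: D(K, 0xD0) = 0x45.
P2: D(K, 0x71) = 0xE6.
P3: D(K, 0xA4) = 0x19.
P4: D(K, 0x55) = 0xCA.
P5: D(K, 0xB3) = 0x28.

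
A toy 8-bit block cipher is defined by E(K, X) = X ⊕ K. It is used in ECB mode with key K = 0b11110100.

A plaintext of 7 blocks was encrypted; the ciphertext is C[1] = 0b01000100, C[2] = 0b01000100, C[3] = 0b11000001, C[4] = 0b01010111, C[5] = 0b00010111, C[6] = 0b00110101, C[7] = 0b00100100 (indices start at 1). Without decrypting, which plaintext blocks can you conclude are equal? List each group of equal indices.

ECB encrypts each block independently with the same key, so equal ciphertext blocks imply equal plaintext blocks.
C[1] = C[2] = 0b01000100, so P[1] = P[2].

P[1] = P[2]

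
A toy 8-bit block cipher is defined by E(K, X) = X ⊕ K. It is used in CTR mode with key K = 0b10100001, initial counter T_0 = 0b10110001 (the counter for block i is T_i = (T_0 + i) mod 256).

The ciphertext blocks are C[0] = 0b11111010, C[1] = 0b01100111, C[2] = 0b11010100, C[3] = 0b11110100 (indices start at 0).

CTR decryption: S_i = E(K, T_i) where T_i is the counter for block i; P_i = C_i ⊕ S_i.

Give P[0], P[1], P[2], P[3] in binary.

P[0] = 0b11101010, P[1] = 0b01110100, P[2] = 0b11000110, P[3] = 0b11100001

P[0]: T = 0b10110001, S = E(K, T) = 0b00010000; 0b11111010 ⊕ 0b00010000 = 0b11101010.
P[1]: T = 0b10110010, S = E(K, T) = 0b00010011; 0b01100111 ⊕ 0b00010011 = 0b01110100.
P[2]: T = 0b10110011, S = E(K, T) = 0b00010010; 0b11010100 ⊕ 0b00010010 = 0b11000110.
P[3]: T = 0b10110100, S = E(K, T) = 0b00010101; 0b11110100 ⊕ 0b00010101 = 0b11100001.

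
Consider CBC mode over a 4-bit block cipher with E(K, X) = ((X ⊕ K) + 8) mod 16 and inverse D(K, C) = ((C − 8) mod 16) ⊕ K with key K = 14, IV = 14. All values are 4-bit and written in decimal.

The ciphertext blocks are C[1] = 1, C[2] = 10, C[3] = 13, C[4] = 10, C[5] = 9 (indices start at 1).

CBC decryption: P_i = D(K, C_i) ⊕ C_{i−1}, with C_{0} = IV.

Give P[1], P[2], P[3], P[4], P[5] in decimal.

P[1] = 9, P[2] = 13, P[3] = 1, P[4] = 1, P[5] = 5

P[1]: D(K, 1) = 7; 7 ⊕ 14 = 9.
P[2]: D(K, 10) = 12; 12 ⊕ 1 = 13.
P[3]: D(K, 13) = 11; 11 ⊕ 10 = 1.
P[4]: D(K, 10) = 12; 12 ⊕ 13 = 1.
P[5]: D(K, 9) = 15; 15 ⊕ 10 = 5.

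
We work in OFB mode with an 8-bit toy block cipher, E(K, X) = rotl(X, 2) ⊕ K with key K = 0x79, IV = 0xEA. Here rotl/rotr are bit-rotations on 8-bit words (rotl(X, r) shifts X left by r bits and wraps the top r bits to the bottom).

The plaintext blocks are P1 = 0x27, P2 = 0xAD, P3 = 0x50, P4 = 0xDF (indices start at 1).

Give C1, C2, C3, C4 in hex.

C1 = 0xF5, C2 = 0x9F, C3 = 0xE1, C4 = 0x60

OFB encryption: S_i = E(K, S_{i−1}) with S_{0} = IV; C_i = P_i ⊕ S_i.
C1: S = E(K, 0xEA) = 0xD2; 0x27 ⊕ 0xD2 = 0xF5.
C2: S = E(K, 0xD2) = 0x32; 0xAD ⊕ 0x32 = 0x9F.
C3: S = E(K, 0x32) = 0xB1; 0x50 ⊕ 0xB1 = 0xE1.
C4: S = E(K, 0xB1) = 0xBF; 0xDF ⊕ 0xBF = 0x60.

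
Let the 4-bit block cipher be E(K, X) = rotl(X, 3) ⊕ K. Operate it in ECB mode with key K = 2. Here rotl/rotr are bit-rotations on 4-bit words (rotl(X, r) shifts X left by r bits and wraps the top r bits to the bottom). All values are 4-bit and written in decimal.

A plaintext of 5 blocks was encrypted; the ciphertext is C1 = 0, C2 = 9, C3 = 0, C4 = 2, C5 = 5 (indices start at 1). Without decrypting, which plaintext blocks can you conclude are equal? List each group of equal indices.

P1 = P3

ECB encrypts each block independently with the same key, so equal ciphertext blocks imply equal plaintext blocks.
C1 = C3 = 0, so P1 = P3.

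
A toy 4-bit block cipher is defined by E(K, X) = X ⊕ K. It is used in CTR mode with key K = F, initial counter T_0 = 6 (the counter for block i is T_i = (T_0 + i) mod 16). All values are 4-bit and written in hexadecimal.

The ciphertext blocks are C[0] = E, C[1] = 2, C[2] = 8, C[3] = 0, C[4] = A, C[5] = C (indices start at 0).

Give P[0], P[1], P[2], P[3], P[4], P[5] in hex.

CTR decryption: S_i = E(K, T_i) where T_i is the counter for block i; P_i = C_i ⊕ S_i.
P[0]: T = 6, S = E(K, T) = 9; E ⊕ 9 = 7.
P[1]: T = 7, S = E(K, T) = 8; 2 ⊕ 8 = A.
P[2]: T = 8, S = E(K, T) = 7; 8 ⊕ 7 = F.
P[3]: T = 9, S = E(K, T) = 6; 0 ⊕ 6 = 6.
P[4]: T = A, S = E(K, T) = 5; A ⊕ 5 = F.
P[5]: T = B, S = E(K, T) = 4; C ⊕ 4 = 8.

P[0] = 7, P[1] = A, P[2] = F, P[3] = 6, P[4] = F, P[5] = 8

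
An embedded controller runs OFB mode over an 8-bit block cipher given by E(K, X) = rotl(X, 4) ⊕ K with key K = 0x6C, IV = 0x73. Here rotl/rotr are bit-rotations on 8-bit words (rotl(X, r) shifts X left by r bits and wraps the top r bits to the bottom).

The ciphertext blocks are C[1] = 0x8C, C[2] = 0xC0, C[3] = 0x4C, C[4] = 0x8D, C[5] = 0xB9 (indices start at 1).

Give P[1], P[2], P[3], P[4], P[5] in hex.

OFB decryption: S_i = E(K, S_{i−1}) with S_{0} = IV; P_i = C_i ⊕ S_i.
P[1]: S = E(K, 0x73) = 0x5B; 0x8C ⊕ 0x5B = 0xD7.
P[2]: S = E(K, 0x5B) = 0xD9; 0xC0 ⊕ 0xD9 = 0x19.
P[3]: S = E(K, 0xD9) = 0xF1; 0x4C ⊕ 0xF1 = 0xBD.
P[4]: S = E(K, 0xF1) = 0x73; 0x8D ⊕ 0x73 = 0xFE.
P[5]: S = E(K, 0x73) = 0x5B; 0xB9 ⊕ 0x5B = 0xE2.

P[1] = 0xD7, P[2] = 0x19, P[3] = 0xBD, P[4] = 0xFE, P[5] = 0xE2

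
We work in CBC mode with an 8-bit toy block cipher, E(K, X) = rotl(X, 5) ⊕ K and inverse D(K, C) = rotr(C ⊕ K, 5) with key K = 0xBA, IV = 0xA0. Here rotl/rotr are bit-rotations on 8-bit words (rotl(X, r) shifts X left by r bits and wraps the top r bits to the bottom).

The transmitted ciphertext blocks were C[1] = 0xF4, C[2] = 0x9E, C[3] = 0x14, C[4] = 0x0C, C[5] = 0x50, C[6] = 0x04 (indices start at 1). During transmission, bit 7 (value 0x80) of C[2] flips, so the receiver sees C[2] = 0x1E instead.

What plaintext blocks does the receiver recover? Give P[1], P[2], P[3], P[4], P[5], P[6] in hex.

P[1] = 0xD2, P[2] = 0xD1, P[3] = 0x6B, P[4] = 0xA1, P[5] = 0x5B, P[6] = 0xA5

CBC decryption: P_i = D(K, C_i) ⊕ C_{i−1}, with C_{0} = IV.
Only C[2] changed, to 0x1E. In CBC, a change in C_i garbles P_i and flips the same bit in P_{i+1}. Decrypting the received ciphertext:
P[1]: D(K, 0xF4) = 0x72; 0x72 ⊕ 0xA0 = 0xD2.
P[2]: D(K, 0x1E) = 0x25; 0x25 ⊕ 0xF4 = 0xD1.
P[3]: D(K, 0x14) = 0x75; 0x75 ⊕ 0x1E = 0x6B.
P[4]: D(K, 0x0C) = 0xB5; 0xB5 ⊕ 0x14 = 0xA1.
P[5]: D(K, 0x50) = 0x57; 0x57 ⊕ 0x0C = 0x5B.
P[6]: D(K, 0x04) = 0xF5; 0xF5 ⊕ 0x50 = 0xA5.
Blocks that differ from the original plaintext: P[2], P[3].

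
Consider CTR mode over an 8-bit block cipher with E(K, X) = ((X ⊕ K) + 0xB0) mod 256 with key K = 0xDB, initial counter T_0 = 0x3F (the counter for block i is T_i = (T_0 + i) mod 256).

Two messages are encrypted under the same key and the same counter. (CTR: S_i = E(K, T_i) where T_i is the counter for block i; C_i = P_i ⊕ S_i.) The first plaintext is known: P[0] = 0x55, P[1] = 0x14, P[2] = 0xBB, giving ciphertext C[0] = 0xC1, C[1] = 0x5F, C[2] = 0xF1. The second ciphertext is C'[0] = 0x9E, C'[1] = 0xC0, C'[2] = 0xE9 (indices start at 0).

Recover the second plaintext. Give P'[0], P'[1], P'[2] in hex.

In CTR with a reused counter, both messages share the same keystream S_i, so C_i ⊕ C'_i = P_i ⊕ P'_i and thus P'_i = P_i ⊕ C_i ⊕ C'_i.
P'[0]: 0x55 ⊕ 0xC1 ⊕ 0x9E = 0x0A.
P'[1]: 0x14 ⊕ 0x5F ⊕ 0xC0 = 0x8B.
P'[2]: 0xBB ⊕ 0xF1 ⊕ 0xE9 = 0xA3.

P'[0] = 0x0A, P'[1] = 0x8B, P'[2] = 0xA3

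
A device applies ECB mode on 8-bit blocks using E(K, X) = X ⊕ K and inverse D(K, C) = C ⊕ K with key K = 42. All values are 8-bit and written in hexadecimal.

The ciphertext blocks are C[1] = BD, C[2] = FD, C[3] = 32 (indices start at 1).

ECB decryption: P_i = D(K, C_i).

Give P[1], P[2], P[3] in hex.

P[1] = FF, P[2] = BF, P[3] = 70

P[1]: D(K, BD) = FF.
P[2]: D(K, FD) = BF.
P[3]: D(K, 32) = 70.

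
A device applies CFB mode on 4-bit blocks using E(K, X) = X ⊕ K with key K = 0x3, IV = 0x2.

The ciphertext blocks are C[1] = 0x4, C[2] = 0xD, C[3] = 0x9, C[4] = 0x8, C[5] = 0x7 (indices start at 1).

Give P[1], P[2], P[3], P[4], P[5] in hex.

P[1] = 0x5, P[2] = 0xA, P[3] = 0x7, P[4] = 0x2, P[5] = 0xC

CFB decryption: P_i = C_i ⊕ E(K, C_{i−1}), with C_{0} = IV.
P[1]: E(K, 0x2) = 0x1; 0x4 ⊕ 0x1 = 0x5.
P[2]: E(K, 0x4) = 0x7; 0xD ⊕ 0x7 = 0xA.
P[3]: E(K, 0xD) = 0xE; 0x9 ⊕ 0xE = 0x7.
P[4]: E(K, 0x9) = 0xA; 0x8 ⊕ 0xA = 0x2.
P[5]: E(K, 0x8) = 0xB; 0x7 ⊕ 0xB = 0xC.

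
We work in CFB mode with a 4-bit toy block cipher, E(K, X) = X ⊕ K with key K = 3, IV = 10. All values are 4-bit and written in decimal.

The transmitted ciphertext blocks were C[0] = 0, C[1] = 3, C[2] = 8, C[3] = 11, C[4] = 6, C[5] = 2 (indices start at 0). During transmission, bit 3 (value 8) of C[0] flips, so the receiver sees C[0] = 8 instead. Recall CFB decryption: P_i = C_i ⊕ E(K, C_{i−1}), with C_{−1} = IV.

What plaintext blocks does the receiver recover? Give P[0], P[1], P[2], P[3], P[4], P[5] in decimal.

P[0] = 1, P[1] = 8, P[2] = 8, P[3] = 0, P[4] = 14, P[5] = 7

Only C[0] changed, to 8. In CFB, a change in C_i flips the same bit in P_i and garbles P_{i+1}. Decrypting the received ciphertext:
P[0]: E(K, 10) = 9; 8 ⊕ 9 = 1.
P[1]: E(K, 8) = 11; 3 ⊕ 11 = 8.
P[2]: E(K, 3) = 0; 8 ⊕ 0 = 8.
P[3]: E(K, 8) = 11; 11 ⊕ 11 = 0.
P[4]: E(K, 11) = 8; 6 ⊕ 8 = 14.
P[5]: E(K, 6) = 5; 2 ⊕ 5 = 7.
Blocks that differ from the original plaintext: P[0], P[1].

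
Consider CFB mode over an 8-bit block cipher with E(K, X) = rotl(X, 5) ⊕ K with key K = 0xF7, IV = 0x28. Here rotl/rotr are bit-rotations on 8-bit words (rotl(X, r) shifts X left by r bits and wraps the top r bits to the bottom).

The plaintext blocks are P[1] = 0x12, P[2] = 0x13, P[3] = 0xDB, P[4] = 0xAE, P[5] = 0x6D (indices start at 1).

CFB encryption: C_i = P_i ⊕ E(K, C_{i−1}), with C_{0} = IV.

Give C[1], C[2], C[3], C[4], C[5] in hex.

C[1] = 0xE0, C[2] = 0xF8, C[3] = 0x33, C[4] = 0x3F, C[5] = 0x7D

C[1]: E(K, 0x28) = 0xF2; 0x12 ⊕ 0xF2 = 0xE0.
C[2]: E(K, 0xE0) = 0xEB; 0x13 ⊕ 0xEB = 0xF8.
C[3]: E(K, 0xF8) = 0xE8; 0xDB ⊕ 0xE8 = 0x33.
C[4]: E(K, 0x33) = 0x91; 0xAE ⊕ 0x91 = 0x3F.
C[5]: E(K, 0x3F) = 0x10; 0x6D ⊕ 0x10 = 0x7D.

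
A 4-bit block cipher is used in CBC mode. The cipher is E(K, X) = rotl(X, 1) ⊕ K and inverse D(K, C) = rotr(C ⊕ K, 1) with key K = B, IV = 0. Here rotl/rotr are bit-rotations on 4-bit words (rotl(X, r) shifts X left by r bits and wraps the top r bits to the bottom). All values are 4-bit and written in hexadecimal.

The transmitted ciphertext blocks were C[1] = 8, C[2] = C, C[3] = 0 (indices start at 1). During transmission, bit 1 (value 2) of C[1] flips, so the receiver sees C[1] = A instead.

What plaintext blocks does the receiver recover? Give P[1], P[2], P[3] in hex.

CBC decryption: P_i = D(K, C_i) ⊕ C_{i−1}, with C_{0} = IV.
Only C[1] changed, to A. In CBC, a change in C_i garbles P_i and flips the same bit in P_{i+1}. Decrypting the received ciphertext:
P[1]: D(K, A) = 8; 8 ⊕ 0 = 8.
P[2]: D(K, C) = B; B ⊕ A = 1.
P[3]: D(K, 0) = D; D ⊕ C = 1.
Blocks that differ from the original plaintext: P[1], P[2].

P[1] = 8, P[2] = 1, P[3] = 1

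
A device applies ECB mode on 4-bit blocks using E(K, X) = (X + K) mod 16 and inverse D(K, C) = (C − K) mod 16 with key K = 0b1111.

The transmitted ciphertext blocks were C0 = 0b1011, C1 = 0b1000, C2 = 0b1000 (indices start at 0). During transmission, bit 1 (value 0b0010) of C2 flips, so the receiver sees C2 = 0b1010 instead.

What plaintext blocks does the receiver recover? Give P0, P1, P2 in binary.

ECB decryption: P_i = D(K, C_i).
Only C2 changed, to 0b1010. In ECB, a change in C_i affects only P_i. Decrypting the received ciphertext:
P0: D(K, 0b1011) = 0b1100.
P1: D(K, 0b1000) = 0b1001.
P2: D(K, 0b1010) = 0b1011.
Blocks that differ from the original plaintext: P2.

P0 = 0b1100, P1 = 0b1001, P2 = 0b1011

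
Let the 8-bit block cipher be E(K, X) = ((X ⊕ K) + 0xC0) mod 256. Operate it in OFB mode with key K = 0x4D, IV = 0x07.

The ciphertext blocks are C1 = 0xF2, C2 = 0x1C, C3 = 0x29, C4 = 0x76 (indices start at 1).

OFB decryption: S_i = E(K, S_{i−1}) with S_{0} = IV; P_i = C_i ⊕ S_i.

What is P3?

P1: S = E(K, 0x07) = 0x0A; 0xF2 ⊕ 0x0A = 0xF8.
P2: S = E(K, 0x0A) = 0x07; 0x1C ⊕ 0x07 = 0x1B.
P3: S = E(K, 0x07) = 0x0A; 0x29 ⊕ 0x0A = 0x23.

P3 = 0x23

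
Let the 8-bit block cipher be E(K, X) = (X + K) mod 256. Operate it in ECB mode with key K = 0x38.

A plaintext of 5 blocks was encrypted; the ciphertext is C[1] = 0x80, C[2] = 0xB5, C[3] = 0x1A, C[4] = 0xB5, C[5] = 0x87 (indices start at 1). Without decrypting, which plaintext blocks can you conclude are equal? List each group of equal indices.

P[2] = P[4]

ECB encrypts each block independently with the same key, so equal ciphertext blocks imply equal plaintext blocks.
C[2] = C[4] = 0xB5, so P[2] = P[4].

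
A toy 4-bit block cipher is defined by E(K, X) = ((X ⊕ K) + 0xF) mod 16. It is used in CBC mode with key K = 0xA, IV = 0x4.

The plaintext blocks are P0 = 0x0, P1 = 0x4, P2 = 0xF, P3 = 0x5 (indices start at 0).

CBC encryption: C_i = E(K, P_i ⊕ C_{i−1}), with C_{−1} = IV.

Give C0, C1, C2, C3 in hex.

C0 = 0xD, C1 = 0x2, C2 = 0x6, C3 = 0x8

C0: P0 ⊕ 0x4 = 0x4; E(K, 0x4) = 0xD.
C1: P1 ⊕ 0xD = 0x9; E(K, 0x9) = 0x2.
C2: P2 ⊕ 0x2 = 0xD; E(K, 0xD) = 0x6.
C3: P3 ⊕ 0x6 = 0x3; E(K, 0x3) = 0x8.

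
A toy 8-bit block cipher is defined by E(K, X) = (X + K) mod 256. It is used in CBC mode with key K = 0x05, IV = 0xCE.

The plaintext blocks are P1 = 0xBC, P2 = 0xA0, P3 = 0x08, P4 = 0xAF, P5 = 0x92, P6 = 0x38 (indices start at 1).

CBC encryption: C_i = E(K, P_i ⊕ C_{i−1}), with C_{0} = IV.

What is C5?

C1: P1 ⊕ 0xCE = 0x72; E(K, 0x72) = 0x77.
C2: P2 ⊕ 0x77 = 0xD7; E(K, 0xD7) = 0xDC.
C3: P3 ⊕ 0xDC = 0xD4; E(K, 0xD4) = 0xD9.
C4: P4 ⊕ 0xD9 = 0x76; E(K, 0x76) = 0x7B.
C5: P5 ⊕ 0x7B = 0xE9; E(K, 0xE9) = 0xEE.

C5 = 0xEE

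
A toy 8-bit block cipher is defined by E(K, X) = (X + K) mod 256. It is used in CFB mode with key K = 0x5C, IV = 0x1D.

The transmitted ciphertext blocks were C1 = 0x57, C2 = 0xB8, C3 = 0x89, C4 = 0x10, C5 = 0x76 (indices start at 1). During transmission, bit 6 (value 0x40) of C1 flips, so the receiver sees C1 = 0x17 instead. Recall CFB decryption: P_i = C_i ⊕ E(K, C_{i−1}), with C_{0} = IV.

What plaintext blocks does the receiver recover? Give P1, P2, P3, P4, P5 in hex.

P1 = 0x6E, P2 = 0xCB, P3 = 0x9D, P4 = 0xF5, P5 = 0x1A

Only C1 changed, to 0x17. In CFB, a change in C_i flips the same bit in P_i and garbles P_{i+1}. Decrypting the received ciphertext:
P1: E(K, 0x1D) = 0x79; 0x17 ⊕ 0x79 = 0x6E.
P2: E(K, 0x17) = 0x73; 0xB8 ⊕ 0x73 = 0xCB.
P3: E(K, 0xB8) = 0x14; 0x89 ⊕ 0x14 = 0x9D.
P4: E(K, 0x89) = 0xE5; 0x10 ⊕ 0xE5 = 0xF5.
P5: E(K, 0x10) = 0x6C; 0x76 ⊕ 0x6C = 0x1A.
Blocks that differ from the original plaintext: P1, P2.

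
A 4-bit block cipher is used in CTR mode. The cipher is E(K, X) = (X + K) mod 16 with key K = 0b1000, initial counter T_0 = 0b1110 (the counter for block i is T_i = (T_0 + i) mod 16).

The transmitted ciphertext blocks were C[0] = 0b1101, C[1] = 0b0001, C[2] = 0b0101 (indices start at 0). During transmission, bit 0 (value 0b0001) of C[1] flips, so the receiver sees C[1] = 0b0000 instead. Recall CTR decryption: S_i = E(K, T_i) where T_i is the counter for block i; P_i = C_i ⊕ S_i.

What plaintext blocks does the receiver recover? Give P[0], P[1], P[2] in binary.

P[0] = 0b1011, P[1] = 0b0111, P[2] = 0b1101

Only C[1] changed, to 0b0000. In CTR, a change in C_i flips the same bit in P_i only; the keystream is unaffected. Decrypting the received ciphertext:
P[0]: T = 0b1110, S = E(K, T) = 0b0110; 0b1101 ⊕ 0b0110 = 0b1011.
P[1]: T = 0b1111, S = E(K, T) = 0b0111; 0b0000 ⊕ 0b0111 = 0b0111.
P[2]: T = 0b0000, S = E(K, T) = 0b1000; 0b0101 ⊕ 0b1000 = 0b1101.
Blocks that differ from the original plaintext: P[1].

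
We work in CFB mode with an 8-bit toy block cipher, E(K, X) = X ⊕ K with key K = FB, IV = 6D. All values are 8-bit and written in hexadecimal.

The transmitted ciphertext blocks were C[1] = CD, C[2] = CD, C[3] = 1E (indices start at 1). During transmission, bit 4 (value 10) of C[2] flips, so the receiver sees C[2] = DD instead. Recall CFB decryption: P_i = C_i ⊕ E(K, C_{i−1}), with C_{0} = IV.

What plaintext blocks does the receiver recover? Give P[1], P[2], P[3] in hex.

P[1] = 5B, P[2] = EB, P[3] = 38

Only C[2] changed, to DD. In CFB, a change in C_i flips the same bit in P_i and garbles P_{i+1}. Decrypting the received ciphertext:
P[1]: E(K, 6D) = 96; CD ⊕ 96 = 5B.
P[2]: E(K, CD) = 36; DD ⊕ 36 = EB.
P[3]: E(K, DD) = 26; 1E ⊕ 26 = 38.
Blocks that differ from the original plaintext: P[2], P[3].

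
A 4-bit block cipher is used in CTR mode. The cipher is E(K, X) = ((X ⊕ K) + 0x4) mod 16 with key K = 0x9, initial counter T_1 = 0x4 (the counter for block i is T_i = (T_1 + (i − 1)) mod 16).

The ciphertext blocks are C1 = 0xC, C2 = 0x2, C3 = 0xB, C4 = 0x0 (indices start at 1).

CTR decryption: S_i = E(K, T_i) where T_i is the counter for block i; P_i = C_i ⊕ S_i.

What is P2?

P2 = 0x2

P2: T = 0x5, S = E(K, T) = 0x0; 0x2 ⊕ 0x0 = 0x2.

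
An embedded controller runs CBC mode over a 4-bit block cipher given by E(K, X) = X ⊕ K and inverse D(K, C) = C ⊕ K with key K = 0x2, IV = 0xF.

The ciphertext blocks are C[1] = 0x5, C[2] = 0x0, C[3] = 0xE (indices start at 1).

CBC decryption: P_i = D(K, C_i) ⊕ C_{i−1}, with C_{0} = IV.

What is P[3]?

P[3]: D(K, 0xE) = 0xC; 0xC ⊕ 0x0 = 0xC.

P[3] = 0xC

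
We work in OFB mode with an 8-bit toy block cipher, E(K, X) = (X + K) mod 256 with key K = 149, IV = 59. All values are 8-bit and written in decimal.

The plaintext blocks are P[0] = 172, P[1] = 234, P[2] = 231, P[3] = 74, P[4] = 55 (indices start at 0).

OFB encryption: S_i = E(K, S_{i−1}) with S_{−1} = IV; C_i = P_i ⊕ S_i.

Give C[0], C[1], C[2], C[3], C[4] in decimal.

C[0]: S = E(K, 59) = 208; 172 ⊕ 208 = 124.
C[1]: S = E(K, 208) = 101; 234 ⊕ 101 = 143.
C[2]: S = E(K, 101) = 250; 231 ⊕ 250 = 29.
C[3]: S = E(K, 250) = 143; 74 ⊕ 143 = 197.
C[4]: S = E(K, 143) = 36; 55 ⊕ 36 = 19.

C[0] = 124, C[1] = 143, C[2] = 29, C[3] = 197, C[4] = 19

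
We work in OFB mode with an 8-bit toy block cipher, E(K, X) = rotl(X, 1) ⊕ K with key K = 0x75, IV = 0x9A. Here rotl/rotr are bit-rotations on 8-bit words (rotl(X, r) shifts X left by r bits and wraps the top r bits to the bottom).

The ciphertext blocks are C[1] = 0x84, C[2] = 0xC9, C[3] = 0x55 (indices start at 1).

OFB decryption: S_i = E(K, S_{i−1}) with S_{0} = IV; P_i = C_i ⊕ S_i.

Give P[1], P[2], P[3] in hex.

P[1] = 0xC4, P[2] = 0x3C, P[3] = 0xCB

P[1]: S = E(K, 0x9A) = 0x40; 0x84 ⊕ 0x40 = 0xC4.
P[2]: S = E(K, 0x40) = 0xF5; 0xC9 ⊕ 0xF5 = 0x3C.
P[3]: S = E(K, 0xF5) = 0x9E; 0x55 ⊕ 0x9E = 0xCB.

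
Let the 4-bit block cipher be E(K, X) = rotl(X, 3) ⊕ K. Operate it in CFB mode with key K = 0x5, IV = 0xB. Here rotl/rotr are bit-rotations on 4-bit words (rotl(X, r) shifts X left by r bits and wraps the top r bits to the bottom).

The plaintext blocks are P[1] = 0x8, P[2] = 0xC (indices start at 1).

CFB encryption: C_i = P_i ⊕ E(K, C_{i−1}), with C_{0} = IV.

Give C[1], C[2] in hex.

C[1]: E(K, 0xB) = 0x8; 0x8 ⊕ 0x8 = 0x0.
C[2]: E(K, 0x0) = 0x5; 0xC ⊕ 0x5 = 0x9.

C[1] = 0x0, C[2] = 0x9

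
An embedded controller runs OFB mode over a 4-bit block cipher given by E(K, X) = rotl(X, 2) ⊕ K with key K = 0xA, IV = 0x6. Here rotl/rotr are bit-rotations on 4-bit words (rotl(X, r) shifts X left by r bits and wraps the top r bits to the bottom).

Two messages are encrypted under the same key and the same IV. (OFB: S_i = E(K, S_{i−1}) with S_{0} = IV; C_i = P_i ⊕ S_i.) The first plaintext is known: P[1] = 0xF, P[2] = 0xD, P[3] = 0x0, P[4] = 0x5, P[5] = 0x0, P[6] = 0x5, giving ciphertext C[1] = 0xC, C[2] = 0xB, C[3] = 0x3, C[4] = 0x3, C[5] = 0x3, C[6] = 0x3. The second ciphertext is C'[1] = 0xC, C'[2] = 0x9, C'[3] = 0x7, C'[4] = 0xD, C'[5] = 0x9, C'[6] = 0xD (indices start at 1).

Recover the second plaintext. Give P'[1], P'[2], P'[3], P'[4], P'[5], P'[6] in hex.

P'[1] = 0xF, P'[2] = 0xF, P'[3] = 0x4, P'[4] = 0xB, P'[5] = 0xA, P'[6] = 0xB

In OFB with a reused IV, both messages share the same keystream S_i, so C_i ⊕ C'_i = P_i ⊕ P'_i and thus P'_i = P_i ⊕ C_i ⊕ C'_i.
P'[1]: 0xF ⊕ 0xC ⊕ 0xC = 0xF.
P'[2]: 0xD ⊕ 0xB ⊕ 0x9 = 0xF.
P'[3]: 0x0 ⊕ 0x3 ⊕ 0x7 = 0x4.
P'[4]: 0x5 ⊕ 0x3 ⊕ 0xD = 0xB.
P'[5]: 0x0 ⊕ 0x3 ⊕ 0x9 = 0xA.
P'[6]: 0x5 ⊕ 0x3 ⊕ 0xD = 0xB.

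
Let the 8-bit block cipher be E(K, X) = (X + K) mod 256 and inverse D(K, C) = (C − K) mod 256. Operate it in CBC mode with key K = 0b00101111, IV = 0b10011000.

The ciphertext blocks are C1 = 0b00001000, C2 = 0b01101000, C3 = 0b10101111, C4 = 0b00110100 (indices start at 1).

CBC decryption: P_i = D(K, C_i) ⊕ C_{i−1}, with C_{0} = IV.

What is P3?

P3 = 0b11101000

P3: D(K, 0b10101111) = 0b10000000; 0b10000000 ⊕ 0b01101000 = 0b11101000.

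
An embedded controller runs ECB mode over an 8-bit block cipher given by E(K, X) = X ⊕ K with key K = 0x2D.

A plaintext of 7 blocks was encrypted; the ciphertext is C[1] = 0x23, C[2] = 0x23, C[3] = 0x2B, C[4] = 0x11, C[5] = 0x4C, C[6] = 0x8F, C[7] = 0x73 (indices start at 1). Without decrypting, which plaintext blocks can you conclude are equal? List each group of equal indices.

P[1] = P[2]

ECB encrypts each block independently with the same key, so equal ciphertext blocks imply equal plaintext blocks.
C[1] = C[2] = 0x23, so P[1] = P[2].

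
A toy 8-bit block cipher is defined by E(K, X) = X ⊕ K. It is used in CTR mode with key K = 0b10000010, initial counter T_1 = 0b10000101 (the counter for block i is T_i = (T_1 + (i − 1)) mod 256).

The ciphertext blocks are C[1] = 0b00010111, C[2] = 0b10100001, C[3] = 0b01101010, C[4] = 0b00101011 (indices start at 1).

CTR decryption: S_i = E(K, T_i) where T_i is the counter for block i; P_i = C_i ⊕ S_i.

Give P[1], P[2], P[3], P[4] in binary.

P[1] = 0b00010000, P[2] = 0b10100101, P[3] = 0b01101111, P[4] = 0b00100001

P[1]: T = 0b10000101, S = E(K, T) = 0b00000111; 0b00010111 ⊕ 0b00000111 = 0b00010000.
P[2]: T = 0b10000110, S = E(K, T) = 0b00000100; 0b10100001 ⊕ 0b00000100 = 0b10100101.
P[3]: T = 0b10000111, S = E(K, T) = 0b00000101; 0b01101010 ⊕ 0b00000101 = 0b01101111.
P[4]: T = 0b10001000, S = E(K, T) = 0b00001010; 0b00101011 ⊕ 0b00001010 = 0b00100001.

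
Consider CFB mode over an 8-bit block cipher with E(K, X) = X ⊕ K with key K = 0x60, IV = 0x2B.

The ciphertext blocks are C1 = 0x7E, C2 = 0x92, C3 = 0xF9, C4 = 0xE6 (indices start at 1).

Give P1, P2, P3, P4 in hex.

P1 = 0x35, P2 = 0x8C, P3 = 0x0B, P4 = 0x7F

CFB decryption: P_i = C_i ⊕ E(K, C_{i−1}), with C_{0} = IV.
P1: E(K, 0x2B) = 0x4B; 0x7E ⊕ 0x4B = 0x35.
P2: E(K, 0x7E) = 0x1E; 0x92 ⊕ 0x1E = 0x8C.
P3: E(K, 0x92) = 0xF2; 0xF9 ⊕ 0xF2 = 0x0B.
P4: E(K, 0xF9) = 0x99; 0xE6 ⊕ 0x99 = 0x7F.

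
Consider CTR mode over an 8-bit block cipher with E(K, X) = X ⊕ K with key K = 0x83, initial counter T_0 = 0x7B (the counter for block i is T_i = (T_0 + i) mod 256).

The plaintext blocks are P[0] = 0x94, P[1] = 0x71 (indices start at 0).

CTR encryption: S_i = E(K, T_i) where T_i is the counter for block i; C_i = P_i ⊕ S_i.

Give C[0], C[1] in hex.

C[0]: T = 0x7B, S = E(K, T) = 0xF8; 0x94 ⊕ 0xF8 = 0x6C.
C[1]: T = 0x7C, S = E(K, T) = 0xFF; 0x71 ⊕ 0xFF = 0x8E.

C[0] = 0x6C, C[1] = 0x8E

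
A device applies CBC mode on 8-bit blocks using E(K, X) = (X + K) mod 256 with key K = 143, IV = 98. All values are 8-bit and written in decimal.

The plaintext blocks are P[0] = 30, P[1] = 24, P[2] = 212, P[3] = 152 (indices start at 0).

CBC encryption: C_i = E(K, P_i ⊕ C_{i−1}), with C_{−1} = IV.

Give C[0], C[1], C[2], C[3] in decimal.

C[0] = 11, C[1] = 162, C[2] = 5, C[3] = 44

C[0]: P[0] ⊕ 98 = 124; E(K, 124) = 11.
C[1]: P[1] ⊕ 11 = 19; E(K, 19) = 162.
C[2]: P[2] ⊕ 162 = 118; E(K, 118) = 5.
C[3]: P[3] ⊕ 5 = 157; E(K, 157) = 44.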